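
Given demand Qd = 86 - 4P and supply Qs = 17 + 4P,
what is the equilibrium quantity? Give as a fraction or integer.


First find equilibrium price:
86 - 4P = 17 + 4P
P* = 69/8 = 69/8
Then substitute into demand:
Q* = 86 - 4 * 69/8 = 103/2

103/2


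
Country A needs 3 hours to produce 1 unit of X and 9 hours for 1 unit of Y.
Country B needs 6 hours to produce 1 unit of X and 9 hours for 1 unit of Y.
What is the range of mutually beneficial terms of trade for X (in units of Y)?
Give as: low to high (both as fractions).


Opportunity cost of X for Country A = hours_X / hours_Y = 3/9 = 1/3 units of Y
Opportunity cost of X for Country B = hours_X / hours_Y = 6/9 = 2/3 units of Y
Terms of trade must be between the two opportunity costs.
Range: 1/3 to 2/3

1/3 to 2/3


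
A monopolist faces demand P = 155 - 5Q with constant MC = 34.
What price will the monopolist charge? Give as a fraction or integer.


MR = 155 - 10Q
Set MR = MC: 155 - 10Q = 34
Q* = 121/10
Substitute into demand:
P* = 155 - 5*121/10 = 189/2

189/2


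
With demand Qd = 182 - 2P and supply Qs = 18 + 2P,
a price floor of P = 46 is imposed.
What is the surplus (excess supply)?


At P = 46:
Qd = 182 - 2*46 = 90
Qs = 18 + 2*46 = 110
Surplus = Qs - Qd = 110 - 90 = 20

20


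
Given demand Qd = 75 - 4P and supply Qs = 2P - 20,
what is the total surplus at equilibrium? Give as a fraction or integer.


Find equilibrium: 75 - 4P = 2P - 20
75 + 20 = 6P
P* = 95/6 = 95/6
Q* = 2*95/6 - 20 = 35/3
Inverse demand: P = 75/4 - Q/4, so P_max = 75/4
Inverse supply: P = 10 + Q/2, so P_min = 10
CS = (1/2) * 35/3 * (75/4 - 95/6) = 1225/72
PS = (1/2) * 35/3 * (95/6 - 10) = 1225/36
TS = CS + PS = 1225/72 + 1225/36 = 1225/24

1225/24


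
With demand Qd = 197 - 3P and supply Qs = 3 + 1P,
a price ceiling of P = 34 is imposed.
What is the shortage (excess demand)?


At P = 34:
Qd = 197 - 3*34 = 95
Qs = 3 + 1*34 = 37
Shortage = Qd - Qs = 95 - 37 = 58

58


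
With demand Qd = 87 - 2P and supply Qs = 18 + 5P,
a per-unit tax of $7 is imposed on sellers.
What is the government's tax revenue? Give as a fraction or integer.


With tax on sellers, new supply: Qs' = 18 + 5(P - 7)
= 5P - 17
New equilibrium quantity:
Q_new = 401/7
Tax revenue = tax * Q_new = 7 * 401/7 = 401

401


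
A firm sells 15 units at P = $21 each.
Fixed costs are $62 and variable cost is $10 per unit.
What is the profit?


Total Revenue = P * Q = 21 * 15 = $315
Total Cost = FC + VC*Q = 62 + 10*15 = $212
Profit = TR - TC = 315 - 212 = $103

$103


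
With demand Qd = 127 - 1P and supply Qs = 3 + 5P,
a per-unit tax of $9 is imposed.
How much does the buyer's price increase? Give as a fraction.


With a per-unit tax, the buyer's price increase depends on relative slopes.
Supply slope: d = 5, Demand slope: b = 1
Buyer's price increase = d * tax / (b + d)
= 5 * 9 / (1 + 5)
= 45 / 6 = 15/2

15/2


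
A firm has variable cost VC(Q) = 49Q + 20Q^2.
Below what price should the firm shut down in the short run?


AVC(Q) = VC(Q)/Q = 49 + 20Q
AVC is increasing in Q, so minimum AVC is at Q -> 0+.
Min AVC = 49
The firm should shut down if P < 49.

49


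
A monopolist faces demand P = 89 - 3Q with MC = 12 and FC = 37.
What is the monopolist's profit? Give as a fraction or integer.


MR = MC: 89 - 6Q = 12
Q* = 77/6
P* = 89 - 3*77/6 = 101/2
Profit = (P* - MC)*Q* - FC
= (101/2 - 12)*77/6 - 37
= 77/2*77/6 - 37
= 5929/12 - 37 = 5485/12

5485/12


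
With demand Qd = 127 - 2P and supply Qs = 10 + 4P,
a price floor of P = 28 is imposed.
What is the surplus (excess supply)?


At P = 28:
Qd = 127 - 2*28 = 71
Qs = 10 + 4*28 = 122
Surplus = Qs - Qd = 122 - 71 = 51

51


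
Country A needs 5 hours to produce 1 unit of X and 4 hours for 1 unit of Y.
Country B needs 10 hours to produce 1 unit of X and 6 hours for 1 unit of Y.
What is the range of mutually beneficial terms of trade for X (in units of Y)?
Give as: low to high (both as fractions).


Opportunity cost of X for Country A = hours_X / hours_Y = 5/4 = 5/4 units of Y
Opportunity cost of X for Country B = hours_X / hours_Y = 10/6 = 5/3 units of Y
Terms of trade must be between the two opportunity costs.
Range: 5/4 to 5/3

5/4 to 5/3


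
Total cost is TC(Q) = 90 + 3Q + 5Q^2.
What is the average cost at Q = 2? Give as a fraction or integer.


TC(2) = 90 + 3*2 + 5*2^2
TC(2) = 90 + 6 + 20 = 116
AC = TC/Q = 116/2 = 58

58


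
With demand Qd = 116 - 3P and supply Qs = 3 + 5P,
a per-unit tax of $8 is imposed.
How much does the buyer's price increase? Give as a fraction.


With a per-unit tax, the buyer's price increase depends on relative slopes.
Supply slope: d = 5, Demand slope: b = 3
Buyer's price increase = d * tax / (b + d)
= 5 * 8 / (3 + 5)
= 40 / 8 = 5

5


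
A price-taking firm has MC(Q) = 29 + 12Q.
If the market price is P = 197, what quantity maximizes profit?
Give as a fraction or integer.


In perfect competition, profit is maximized where P = MC.
197 = 29 + 12Q
168 = 12Q
Q* = 168/12 = 14

14


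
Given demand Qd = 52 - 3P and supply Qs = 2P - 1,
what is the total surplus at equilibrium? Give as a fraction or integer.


Find equilibrium: 52 - 3P = 2P - 1
52 + 1 = 5P
P* = 53/5 = 53/5
Q* = 2*53/5 - 1 = 101/5
Inverse demand: P = 52/3 - Q/3, so P_max = 52/3
Inverse supply: P = 1/2 + Q/2, so P_min = 1/2
CS = (1/2) * 101/5 * (52/3 - 53/5) = 10201/150
PS = (1/2) * 101/5 * (53/5 - 1/2) = 10201/100
TS = CS + PS = 10201/150 + 10201/100 = 10201/60

10201/60


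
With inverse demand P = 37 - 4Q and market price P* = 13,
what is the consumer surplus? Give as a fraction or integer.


Maximum willingness to pay (at Q=0): P_max = 37
Quantity demanded at P* = 13:
Q* = (37 - 13)/4 = 6
CS = (1/2) * Q* * (P_max - P*)
CS = (1/2) * 6 * (37 - 13)
CS = (1/2) * 6 * 24 = 72

72


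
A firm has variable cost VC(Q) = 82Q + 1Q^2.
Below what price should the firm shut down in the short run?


AVC(Q) = VC(Q)/Q = 82 + 1Q
AVC is increasing in Q, so minimum AVC is at Q -> 0+.
Min AVC = 82
The firm should shut down if P < 82.

82


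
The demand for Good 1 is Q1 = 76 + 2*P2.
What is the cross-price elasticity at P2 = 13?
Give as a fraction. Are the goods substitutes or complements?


dQ1/dP2 = 2
At P2 = 13: Q1 = 76 + 2*13 = 102
Exy = (dQ1/dP2)(P2/Q1) = 2 * 13 / 102 = 13/51
Since Exy > 0, the goods are substitutes.

13/51 (substitutes)


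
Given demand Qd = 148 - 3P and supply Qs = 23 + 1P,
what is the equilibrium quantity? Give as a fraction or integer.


First find equilibrium price:
148 - 3P = 23 + 1P
P* = 125/4 = 125/4
Then substitute into demand:
Q* = 148 - 3 * 125/4 = 217/4

217/4


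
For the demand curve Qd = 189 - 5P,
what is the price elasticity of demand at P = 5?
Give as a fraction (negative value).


dQ/dP = -5
At P = 5: Q = 189 - 5*5 = 164
E = (dQ/dP)(P/Q) = (-5)(5/164) = -25/164

-25/164


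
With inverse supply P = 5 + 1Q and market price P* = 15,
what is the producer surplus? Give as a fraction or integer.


Minimum supply price (at Q=0): P_min = 5
Quantity supplied at P* = 15:
Q* = (15 - 5)/1 = 10
PS = (1/2) * Q* * (P* - P_min)
PS = (1/2) * 10 * (15 - 5)
PS = (1/2) * 10 * 10 = 50

50


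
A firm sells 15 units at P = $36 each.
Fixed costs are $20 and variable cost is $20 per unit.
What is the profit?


Total Revenue = P * Q = 36 * 15 = $540
Total Cost = FC + VC*Q = 20 + 20*15 = $320
Profit = TR - TC = 540 - 320 = $220

$220


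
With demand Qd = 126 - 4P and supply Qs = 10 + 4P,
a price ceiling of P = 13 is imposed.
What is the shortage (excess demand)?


At P = 13:
Qd = 126 - 4*13 = 74
Qs = 10 + 4*13 = 62
Shortage = Qd - Qs = 74 - 62 = 12

12


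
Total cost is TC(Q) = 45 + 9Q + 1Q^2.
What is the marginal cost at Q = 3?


MC = dTC/dQ = 9 + 2*1*Q
At Q = 3:
MC = 9 + 2*3
MC = 9 + 6 = 15

15


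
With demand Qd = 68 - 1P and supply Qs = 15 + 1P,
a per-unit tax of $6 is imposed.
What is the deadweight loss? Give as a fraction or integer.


Pre-tax equilibrium quantity: Q* = 83/2
Post-tax equilibrium quantity: Q_tax = 77/2
Reduction in quantity: Q* - Q_tax = 3
DWL = (1/2) * tax * (Q* - Q_tax)
DWL = (1/2) * 6 * 3 = 9

9


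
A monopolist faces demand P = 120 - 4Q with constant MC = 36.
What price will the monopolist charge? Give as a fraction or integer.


MR = 120 - 8Q
Set MR = MC: 120 - 8Q = 36
Q* = 21/2
Substitute into demand:
P* = 120 - 4*21/2 = 78

78


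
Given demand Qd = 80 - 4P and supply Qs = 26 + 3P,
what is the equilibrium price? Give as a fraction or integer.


At equilibrium, Qd = Qs.
80 - 4P = 26 + 3P
80 - 26 = 4P + 3P
54 = 7P
P* = 54/7 = 54/7

54/7


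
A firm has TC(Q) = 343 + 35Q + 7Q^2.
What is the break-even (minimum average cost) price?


AC(Q) = 343/Q + 35 + 7Q
To minimize: dAC/dQ = -343/Q^2 + 7 = 0
Q^2 = 343/7 = 49
Q* = 7
Min AC = 343/7 + 35 + 7*7
Min AC = 49 + 35 + 49 = 133

133


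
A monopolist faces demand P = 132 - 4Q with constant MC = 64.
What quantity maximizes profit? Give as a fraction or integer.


TR = P*Q = (132 - 4Q)Q = 132Q - 4Q^2
MR = dTR/dQ = 132 - 8Q
Set MR = MC:
132 - 8Q = 64
68 = 8Q
Q* = 68/8 = 17/2

17/2


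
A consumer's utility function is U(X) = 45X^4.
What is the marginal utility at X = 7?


MU = dU/dX = 45*4*X^(4-1)
MU = 180*X^3
At X = 7:
MU = 180 * 7^3
MU = 180 * 343 = 61740

61740


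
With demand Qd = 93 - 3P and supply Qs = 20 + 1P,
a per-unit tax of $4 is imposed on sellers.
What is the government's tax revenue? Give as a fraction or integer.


With tax on sellers, new supply: Qs' = 20 + 1(P - 4)
= 16 + 1P
New equilibrium quantity:
Q_new = 141/4
Tax revenue = tax * Q_new = 4 * 141/4 = 141

141


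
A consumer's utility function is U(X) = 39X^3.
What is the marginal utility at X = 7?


MU = dU/dX = 39*3*X^(3-1)
MU = 117*X^2
At X = 7:
MU = 117 * 7^2
MU = 117 * 49 = 5733

5733


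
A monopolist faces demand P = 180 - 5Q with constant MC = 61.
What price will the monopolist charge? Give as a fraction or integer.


MR = 180 - 10Q
Set MR = MC: 180 - 10Q = 61
Q* = 119/10
Substitute into demand:
P* = 180 - 5*119/10 = 241/2

241/2


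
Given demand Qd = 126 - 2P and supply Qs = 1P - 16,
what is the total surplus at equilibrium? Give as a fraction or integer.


Find equilibrium: 126 - 2P = 1P - 16
126 + 16 = 3P
P* = 142/3 = 142/3
Q* = 1*142/3 - 16 = 94/3
Inverse demand: P = 63 - Q/2, so P_max = 63
Inverse supply: P = 16 + Q/1, so P_min = 16
CS = (1/2) * 94/3 * (63 - 142/3) = 2209/9
PS = (1/2) * 94/3 * (142/3 - 16) = 4418/9
TS = CS + PS = 2209/9 + 4418/9 = 2209/3

2209/3


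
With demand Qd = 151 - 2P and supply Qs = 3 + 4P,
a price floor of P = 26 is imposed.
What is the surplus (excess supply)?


At P = 26:
Qd = 151 - 2*26 = 99
Qs = 3 + 4*26 = 107
Surplus = Qs - Qd = 107 - 99 = 8

8


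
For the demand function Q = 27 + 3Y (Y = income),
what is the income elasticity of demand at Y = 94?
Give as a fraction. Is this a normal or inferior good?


dQ/dY = 3
At Y = 94: Q = 27 + 3*94 = 309
Ey = (dQ/dY)(Y/Q) = 3 * 94 / 309 = 94/103
Since Ey > 0, this is a normal good.

94/103 (normal good)


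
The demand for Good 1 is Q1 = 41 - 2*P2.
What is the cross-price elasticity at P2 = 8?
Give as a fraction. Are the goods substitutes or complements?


dQ1/dP2 = -2
At P2 = 8: Q1 = 41 - 2*8 = 25
Exy = (dQ1/dP2)(P2/Q1) = -2 * 8 / 25 = -16/25
Since Exy < 0, the goods are complements.

-16/25 (complements)


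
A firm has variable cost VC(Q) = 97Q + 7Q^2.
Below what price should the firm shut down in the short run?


AVC(Q) = VC(Q)/Q = 97 + 7Q
AVC is increasing in Q, so minimum AVC is at Q -> 0+.
Min AVC = 97
The firm should shut down if P < 97.

97


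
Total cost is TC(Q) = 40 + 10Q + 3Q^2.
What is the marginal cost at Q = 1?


MC = dTC/dQ = 10 + 2*3*Q
At Q = 1:
MC = 10 + 6*1
MC = 10 + 6 = 16

16


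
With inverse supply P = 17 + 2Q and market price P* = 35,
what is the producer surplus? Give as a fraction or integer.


Minimum supply price (at Q=0): P_min = 17
Quantity supplied at P* = 35:
Q* = (35 - 17)/2 = 9
PS = (1/2) * Q* * (P* - P_min)
PS = (1/2) * 9 * (35 - 17)
PS = (1/2) * 9 * 18 = 81

81


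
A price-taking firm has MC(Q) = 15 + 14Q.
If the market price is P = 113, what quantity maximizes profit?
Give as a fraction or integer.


In perfect competition, profit is maximized where P = MC.
113 = 15 + 14Q
98 = 14Q
Q* = 98/14 = 7

7


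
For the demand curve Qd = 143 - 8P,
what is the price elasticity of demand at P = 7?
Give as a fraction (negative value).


dQ/dP = -8
At P = 7: Q = 143 - 8*7 = 87
E = (dQ/dP)(P/Q) = (-8)(7/87) = -56/87

-56/87


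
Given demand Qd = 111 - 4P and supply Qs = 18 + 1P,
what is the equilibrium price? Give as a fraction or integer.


At equilibrium, Qd = Qs.
111 - 4P = 18 + 1P
111 - 18 = 4P + 1P
93 = 5P
P* = 93/5 = 93/5

93/5


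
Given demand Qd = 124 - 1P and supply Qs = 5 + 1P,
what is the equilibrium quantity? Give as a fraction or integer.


First find equilibrium price:
124 - 1P = 5 + 1P
P* = 119/2 = 119/2
Then substitute into demand:
Q* = 124 - 1 * 119/2 = 129/2

129/2


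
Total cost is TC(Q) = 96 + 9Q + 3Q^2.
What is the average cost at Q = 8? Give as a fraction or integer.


TC(8) = 96 + 9*8 + 3*8^2
TC(8) = 96 + 72 + 192 = 360
AC = TC/Q = 360/8 = 45

45


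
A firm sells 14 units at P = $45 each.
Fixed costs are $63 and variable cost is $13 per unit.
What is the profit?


Total Revenue = P * Q = 45 * 14 = $630
Total Cost = FC + VC*Q = 63 + 13*14 = $245
Profit = TR - TC = 630 - 245 = $385

$385


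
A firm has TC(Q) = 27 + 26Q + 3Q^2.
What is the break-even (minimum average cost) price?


AC(Q) = 27/Q + 26 + 3Q
To minimize: dAC/dQ = -27/Q^2 + 3 = 0
Q^2 = 27/3 = 9
Q* = 3
Min AC = 27/3 + 26 + 3*3
Min AC = 9 + 26 + 9 = 44

44


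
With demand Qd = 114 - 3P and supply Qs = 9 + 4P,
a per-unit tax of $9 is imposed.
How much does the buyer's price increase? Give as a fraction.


With a per-unit tax, the buyer's price increase depends on relative slopes.
Supply slope: d = 4, Demand slope: b = 3
Buyer's price increase = d * tax / (b + d)
= 4 * 9 / (3 + 4)
= 36 / 7 = 36/7

36/7


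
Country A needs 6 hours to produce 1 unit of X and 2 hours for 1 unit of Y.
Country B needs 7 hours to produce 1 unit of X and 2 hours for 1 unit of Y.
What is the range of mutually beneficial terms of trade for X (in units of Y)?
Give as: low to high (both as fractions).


Opportunity cost of X for Country A = hours_X / hours_Y = 6/2 = 3 units of Y
Opportunity cost of X for Country B = hours_X / hours_Y = 7/2 = 7/2 units of Y
Terms of trade must be between the two opportunity costs.
Range: 3 to 7/2

3 to 7/2


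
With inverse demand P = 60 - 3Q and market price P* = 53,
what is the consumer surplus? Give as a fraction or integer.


Maximum willingness to pay (at Q=0): P_max = 60
Quantity demanded at P* = 53:
Q* = (60 - 53)/3 = 7/3
CS = (1/2) * Q* * (P_max - P*)
CS = (1/2) * 7/3 * (60 - 53)
CS = (1/2) * 7/3 * 7 = 49/6

49/6


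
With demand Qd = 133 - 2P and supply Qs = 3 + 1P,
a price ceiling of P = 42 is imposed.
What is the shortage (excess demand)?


At P = 42:
Qd = 133 - 2*42 = 49
Qs = 3 + 1*42 = 45
Shortage = Qd - Qs = 49 - 45 = 4

4


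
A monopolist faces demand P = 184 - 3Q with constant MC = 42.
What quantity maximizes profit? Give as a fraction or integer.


TR = P*Q = (184 - 3Q)Q = 184Q - 3Q^2
MR = dTR/dQ = 184 - 6Q
Set MR = MC:
184 - 6Q = 42
142 = 6Q
Q* = 142/6 = 71/3

71/3


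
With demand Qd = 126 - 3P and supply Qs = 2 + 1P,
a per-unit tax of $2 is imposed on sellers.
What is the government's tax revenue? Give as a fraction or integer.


With tax on sellers, new supply: Qs' = 2 + 1(P - 2)
= 0 + 1P
New equilibrium quantity:
Q_new = 63/2
Tax revenue = tax * Q_new = 2 * 63/2 = 63

63


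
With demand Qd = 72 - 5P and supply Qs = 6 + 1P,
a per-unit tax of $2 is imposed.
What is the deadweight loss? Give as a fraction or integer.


Pre-tax equilibrium quantity: Q* = 17
Post-tax equilibrium quantity: Q_tax = 46/3
Reduction in quantity: Q* - Q_tax = 5/3
DWL = (1/2) * tax * (Q* - Q_tax)
DWL = (1/2) * 2 * 5/3 = 5/3

5/3


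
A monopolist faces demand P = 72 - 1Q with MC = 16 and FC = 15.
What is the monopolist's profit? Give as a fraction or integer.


MR = MC: 72 - 2Q = 16
Q* = 28
P* = 72 - 1*28 = 44
Profit = (P* - MC)*Q* - FC
= (44 - 16)*28 - 15
= 28*28 - 15
= 784 - 15 = 769

769


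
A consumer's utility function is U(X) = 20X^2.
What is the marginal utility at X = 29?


MU = dU/dX = 20*2*X^(2-1)
MU = 40*X^1
At X = 29:
MU = 40 * 29^1
MU = 40 * 29 = 1160

1160


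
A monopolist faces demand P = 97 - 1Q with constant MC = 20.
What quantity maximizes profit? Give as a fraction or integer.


TR = P*Q = (97 - 1Q)Q = 97Q - 1Q^2
MR = dTR/dQ = 97 - 2Q
Set MR = MC:
97 - 2Q = 20
77 = 2Q
Q* = 77/2 = 77/2

77/2


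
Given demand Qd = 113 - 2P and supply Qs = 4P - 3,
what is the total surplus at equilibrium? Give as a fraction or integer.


Find equilibrium: 113 - 2P = 4P - 3
113 + 3 = 6P
P* = 116/6 = 58/3
Q* = 4*58/3 - 3 = 223/3
Inverse demand: P = 113/2 - Q/2, so P_max = 113/2
Inverse supply: P = 3/4 + Q/4, so P_min = 3/4
CS = (1/2) * 223/3 * (113/2 - 58/3) = 49729/36
PS = (1/2) * 223/3 * (58/3 - 3/4) = 49729/72
TS = CS + PS = 49729/36 + 49729/72 = 49729/24

49729/24


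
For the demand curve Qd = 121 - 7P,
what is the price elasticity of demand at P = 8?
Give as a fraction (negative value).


dQ/dP = -7
At P = 8: Q = 121 - 7*8 = 65
E = (dQ/dP)(P/Q) = (-7)(8/65) = -56/65

-56/65


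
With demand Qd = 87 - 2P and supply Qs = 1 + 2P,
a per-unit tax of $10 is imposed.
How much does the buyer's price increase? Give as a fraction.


With a per-unit tax, the buyer's price increase depends on relative slopes.
Supply slope: d = 2, Demand slope: b = 2
Buyer's price increase = d * tax / (b + d)
= 2 * 10 / (2 + 2)
= 20 / 4 = 5

5


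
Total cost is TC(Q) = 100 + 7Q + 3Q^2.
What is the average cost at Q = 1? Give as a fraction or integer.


TC(1) = 100 + 7*1 + 3*1^2
TC(1) = 100 + 7 + 3 = 110
AC = TC/Q = 110/1 = 110

110


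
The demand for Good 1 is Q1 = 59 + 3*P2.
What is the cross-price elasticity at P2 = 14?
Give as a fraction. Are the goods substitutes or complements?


dQ1/dP2 = 3
At P2 = 14: Q1 = 59 + 3*14 = 101
Exy = (dQ1/dP2)(P2/Q1) = 3 * 14 / 101 = 42/101
Since Exy > 0, the goods are substitutes.

42/101 (substitutes)


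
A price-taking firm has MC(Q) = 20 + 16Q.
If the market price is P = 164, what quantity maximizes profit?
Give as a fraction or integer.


In perfect competition, profit is maximized where P = MC.
164 = 20 + 16Q
144 = 16Q
Q* = 144/16 = 9

9


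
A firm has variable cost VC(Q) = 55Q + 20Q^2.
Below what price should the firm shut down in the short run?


AVC(Q) = VC(Q)/Q = 55 + 20Q
AVC is increasing in Q, so minimum AVC is at Q -> 0+.
Min AVC = 55
The firm should shut down if P < 55.

55


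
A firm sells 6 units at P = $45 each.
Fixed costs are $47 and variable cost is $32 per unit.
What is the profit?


Total Revenue = P * Q = 45 * 6 = $270
Total Cost = FC + VC*Q = 47 + 32*6 = $239
Profit = TR - TC = 270 - 239 = $31

$31


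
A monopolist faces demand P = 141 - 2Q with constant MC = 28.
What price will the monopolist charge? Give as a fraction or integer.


MR = 141 - 4Q
Set MR = MC: 141 - 4Q = 28
Q* = 113/4
Substitute into demand:
P* = 141 - 2*113/4 = 169/2

169/2


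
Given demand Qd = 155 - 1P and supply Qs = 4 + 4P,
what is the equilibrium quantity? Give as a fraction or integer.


First find equilibrium price:
155 - 1P = 4 + 4P
P* = 151/5 = 151/5
Then substitute into demand:
Q* = 155 - 1 * 151/5 = 624/5

624/5


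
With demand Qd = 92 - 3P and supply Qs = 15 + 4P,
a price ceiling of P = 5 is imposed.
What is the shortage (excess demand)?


At P = 5:
Qd = 92 - 3*5 = 77
Qs = 15 + 4*5 = 35
Shortage = Qd - Qs = 77 - 35 = 42

42


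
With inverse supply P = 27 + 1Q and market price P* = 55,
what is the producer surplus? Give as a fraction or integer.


Minimum supply price (at Q=0): P_min = 27
Quantity supplied at P* = 55:
Q* = (55 - 27)/1 = 28
PS = (1/2) * Q* * (P* - P_min)
PS = (1/2) * 28 * (55 - 27)
PS = (1/2) * 28 * 28 = 392

392


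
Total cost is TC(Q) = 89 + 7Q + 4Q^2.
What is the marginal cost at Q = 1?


MC = dTC/dQ = 7 + 2*4*Q
At Q = 1:
MC = 7 + 8*1
MC = 7 + 8 = 15

15


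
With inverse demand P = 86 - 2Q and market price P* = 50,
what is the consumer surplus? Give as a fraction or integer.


Maximum willingness to pay (at Q=0): P_max = 86
Quantity demanded at P* = 50:
Q* = (86 - 50)/2 = 18
CS = (1/2) * Q* * (P_max - P*)
CS = (1/2) * 18 * (86 - 50)
CS = (1/2) * 18 * 36 = 324

324


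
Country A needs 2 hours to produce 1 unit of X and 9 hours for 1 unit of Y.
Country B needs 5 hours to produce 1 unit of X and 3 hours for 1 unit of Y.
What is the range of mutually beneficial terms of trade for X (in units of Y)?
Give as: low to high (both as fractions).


Opportunity cost of X for Country A = hours_X / hours_Y = 2/9 = 2/9 units of Y
Opportunity cost of X for Country B = hours_X / hours_Y = 5/3 = 5/3 units of Y
Terms of trade must be between the two opportunity costs.
Range: 2/9 to 5/3

2/9 to 5/3


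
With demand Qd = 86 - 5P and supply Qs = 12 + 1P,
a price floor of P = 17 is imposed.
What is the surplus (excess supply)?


At P = 17:
Qd = 86 - 5*17 = 1
Qs = 12 + 1*17 = 29
Surplus = Qs - Qd = 29 - 1 = 28

28


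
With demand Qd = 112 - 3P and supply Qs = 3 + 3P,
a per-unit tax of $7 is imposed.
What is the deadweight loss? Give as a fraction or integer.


Pre-tax equilibrium quantity: Q* = 115/2
Post-tax equilibrium quantity: Q_tax = 47
Reduction in quantity: Q* - Q_tax = 21/2
DWL = (1/2) * tax * (Q* - Q_tax)
DWL = (1/2) * 7 * 21/2 = 147/4

147/4


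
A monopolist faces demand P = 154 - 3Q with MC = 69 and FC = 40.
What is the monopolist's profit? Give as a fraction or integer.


MR = MC: 154 - 6Q = 69
Q* = 85/6
P* = 154 - 3*85/6 = 223/2
Profit = (P* - MC)*Q* - FC
= (223/2 - 69)*85/6 - 40
= 85/2*85/6 - 40
= 7225/12 - 40 = 6745/12

6745/12


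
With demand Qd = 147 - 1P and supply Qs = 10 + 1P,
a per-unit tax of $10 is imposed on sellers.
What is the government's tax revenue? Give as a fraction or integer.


With tax on sellers, new supply: Qs' = 10 + 1(P - 10)
= 0 + 1P
New equilibrium quantity:
Q_new = 147/2
Tax revenue = tax * Q_new = 10 * 147/2 = 735

735


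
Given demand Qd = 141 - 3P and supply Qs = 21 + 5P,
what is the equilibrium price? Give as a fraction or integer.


At equilibrium, Qd = Qs.
141 - 3P = 21 + 5P
141 - 21 = 3P + 5P
120 = 8P
P* = 120/8 = 15

15


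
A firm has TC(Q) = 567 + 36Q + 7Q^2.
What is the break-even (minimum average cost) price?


AC(Q) = 567/Q + 36 + 7Q
To minimize: dAC/dQ = -567/Q^2 + 7 = 0
Q^2 = 567/7 = 81
Q* = 9
Min AC = 567/9 + 36 + 7*9
Min AC = 63 + 36 + 63 = 162

162


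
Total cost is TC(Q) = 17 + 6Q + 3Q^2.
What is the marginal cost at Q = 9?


MC = dTC/dQ = 6 + 2*3*Q
At Q = 9:
MC = 6 + 6*9
MC = 6 + 54 = 60

60


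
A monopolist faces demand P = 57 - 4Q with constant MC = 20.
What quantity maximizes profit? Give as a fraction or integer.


TR = P*Q = (57 - 4Q)Q = 57Q - 4Q^2
MR = dTR/dQ = 57 - 8Q
Set MR = MC:
57 - 8Q = 20
37 = 8Q
Q* = 37/8 = 37/8

37/8


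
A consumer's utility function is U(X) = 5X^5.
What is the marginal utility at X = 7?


MU = dU/dX = 5*5*X^(5-1)
MU = 25*X^4
At X = 7:
MU = 25 * 7^4
MU = 25 * 2401 = 60025

60025


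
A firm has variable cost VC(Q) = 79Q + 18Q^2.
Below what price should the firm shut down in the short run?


AVC(Q) = VC(Q)/Q = 79 + 18Q
AVC is increasing in Q, so minimum AVC is at Q -> 0+.
Min AVC = 79
The firm should shut down if P < 79.

79


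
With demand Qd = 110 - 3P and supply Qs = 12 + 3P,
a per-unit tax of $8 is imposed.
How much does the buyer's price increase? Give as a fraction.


With a per-unit tax, the buyer's price increase depends on relative slopes.
Supply slope: d = 3, Demand slope: b = 3
Buyer's price increase = d * tax / (b + d)
= 3 * 8 / (3 + 3)
= 24 / 6 = 4

4


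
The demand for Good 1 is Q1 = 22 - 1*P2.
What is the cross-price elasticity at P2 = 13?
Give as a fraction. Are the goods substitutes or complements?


dQ1/dP2 = -1
At P2 = 13: Q1 = 22 - 1*13 = 9
Exy = (dQ1/dP2)(P2/Q1) = -1 * 13 / 9 = -13/9
Since Exy < 0, the goods are complements.

-13/9 (complements)


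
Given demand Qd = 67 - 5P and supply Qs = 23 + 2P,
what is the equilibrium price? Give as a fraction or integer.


At equilibrium, Qd = Qs.
67 - 5P = 23 + 2P
67 - 23 = 5P + 2P
44 = 7P
P* = 44/7 = 44/7

44/7


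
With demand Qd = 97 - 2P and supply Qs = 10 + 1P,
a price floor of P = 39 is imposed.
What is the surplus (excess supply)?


At P = 39:
Qd = 97 - 2*39 = 19
Qs = 10 + 1*39 = 49
Surplus = Qs - Qd = 49 - 19 = 30

30


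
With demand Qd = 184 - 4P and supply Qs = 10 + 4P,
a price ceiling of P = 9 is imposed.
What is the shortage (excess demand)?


At P = 9:
Qd = 184 - 4*9 = 148
Qs = 10 + 4*9 = 46
Shortage = Qd - Qs = 148 - 46 = 102

102


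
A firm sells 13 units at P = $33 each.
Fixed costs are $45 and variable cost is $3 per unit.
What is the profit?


Total Revenue = P * Q = 33 * 13 = $429
Total Cost = FC + VC*Q = 45 + 3*13 = $84
Profit = TR - TC = 429 - 84 = $345

$345


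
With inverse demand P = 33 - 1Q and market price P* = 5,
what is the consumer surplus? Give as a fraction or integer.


Maximum willingness to pay (at Q=0): P_max = 33
Quantity demanded at P* = 5:
Q* = (33 - 5)/1 = 28
CS = (1/2) * Q* * (P_max - P*)
CS = (1/2) * 28 * (33 - 5)
CS = (1/2) * 28 * 28 = 392

392


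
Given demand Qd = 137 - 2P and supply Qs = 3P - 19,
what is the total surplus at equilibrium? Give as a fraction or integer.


Find equilibrium: 137 - 2P = 3P - 19
137 + 19 = 5P
P* = 156/5 = 156/5
Q* = 3*156/5 - 19 = 373/5
Inverse demand: P = 137/2 - Q/2, so P_max = 137/2
Inverse supply: P = 19/3 + Q/3, so P_min = 19/3
CS = (1/2) * 373/5 * (137/2 - 156/5) = 139129/100
PS = (1/2) * 373/5 * (156/5 - 19/3) = 139129/150
TS = CS + PS = 139129/100 + 139129/150 = 139129/60

139129/60


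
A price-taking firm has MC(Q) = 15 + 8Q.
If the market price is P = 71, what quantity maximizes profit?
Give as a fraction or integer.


In perfect competition, profit is maximized where P = MC.
71 = 15 + 8Q
56 = 8Q
Q* = 56/8 = 7

7


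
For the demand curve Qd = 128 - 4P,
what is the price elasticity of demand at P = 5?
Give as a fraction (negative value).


dQ/dP = -4
At P = 5: Q = 128 - 4*5 = 108
E = (dQ/dP)(P/Q) = (-4)(5/108) = -5/27

-5/27


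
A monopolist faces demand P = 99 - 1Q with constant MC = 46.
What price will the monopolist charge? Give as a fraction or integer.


MR = 99 - 2Q
Set MR = MC: 99 - 2Q = 46
Q* = 53/2
Substitute into demand:
P* = 99 - 1*53/2 = 145/2

145/2


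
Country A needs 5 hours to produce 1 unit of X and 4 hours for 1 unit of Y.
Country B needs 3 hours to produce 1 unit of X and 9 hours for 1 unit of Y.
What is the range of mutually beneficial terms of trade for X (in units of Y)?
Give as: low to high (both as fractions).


Opportunity cost of X for Country A = hours_X / hours_Y = 5/4 = 5/4 units of Y
Opportunity cost of X for Country B = hours_X / hours_Y = 3/9 = 1/3 units of Y
Terms of trade must be between the two opportunity costs.
Range: 1/3 to 5/4

1/3 to 5/4


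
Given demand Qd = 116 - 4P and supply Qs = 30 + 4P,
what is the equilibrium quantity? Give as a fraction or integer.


First find equilibrium price:
116 - 4P = 30 + 4P
P* = 86/8 = 43/4
Then substitute into demand:
Q* = 116 - 4 * 43/4 = 73

73


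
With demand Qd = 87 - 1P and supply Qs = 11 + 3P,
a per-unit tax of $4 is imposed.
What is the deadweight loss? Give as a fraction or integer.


Pre-tax equilibrium quantity: Q* = 68
Post-tax equilibrium quantity: Q_tax = 65
Reduction in quantity: Q* - Q_tax = 3
DWL = (1/2) * tax * (Q* - Q_tax)
DWL = (1/2) * 4 * 3 = 6

6


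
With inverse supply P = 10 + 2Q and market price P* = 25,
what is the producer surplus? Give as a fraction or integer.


Minimum supply price (at Q=0): P_min = 10
Quantity supplied at P* = 25:
Q* = (25 - 10)/2 = 15/2
PS = (1/2) * Q* * (P* - P_min)
PS = (1/2) * 15/2 * (25 - 10)
PS = (1/2) * 15/2 * 15 = 225/4

225/4


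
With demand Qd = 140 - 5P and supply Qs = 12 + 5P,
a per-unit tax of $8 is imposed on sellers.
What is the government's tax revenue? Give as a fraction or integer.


With tax on sellers, new supply: Qs' = 12 + 5(P - 8)
= 5P - 28
New equilibrium quantity:
Q_new = 56
Tax revenue = tax * Q_new = 8 * 56 = 448

448


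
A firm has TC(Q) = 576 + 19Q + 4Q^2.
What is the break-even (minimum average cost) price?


AC(Q) = 576/Q + 19 + 4Q
To minimize: dAC/dQ = -576/Q^2 + 4 = 0
Q^2 = 576/4 = 144
Q* = 12
Min AC = 576/12 + 19 + 4*12
Min AC = 48 + 19 + 48 = 115

115


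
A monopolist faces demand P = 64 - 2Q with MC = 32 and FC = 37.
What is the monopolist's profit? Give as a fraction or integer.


MR = MC: 64 - 4Q = 32
Q* = 8
P* = 64 - 2*8 = 48
Profit = (P* - MC)*Q* - FC
= (48 - 32)*8 - 37
= 16*8 - 37
= 128 - 37 = 91

91


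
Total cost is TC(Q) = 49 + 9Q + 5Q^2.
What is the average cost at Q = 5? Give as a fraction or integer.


TC(5) = 49 + 9*5 + 5*5^2
TC(5) = 49 + 45 + 125 = 219
AC = TC/Q = 219/5 = 219/5

219/5


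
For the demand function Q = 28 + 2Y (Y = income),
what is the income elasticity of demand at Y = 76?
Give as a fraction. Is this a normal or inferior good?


dQ/dY = 2
At Y = 76: Q = 28 + 2*76 = 180
Ey = (dQ/dY)(Y/Q) = 2 * 76 / 180 = 38/45
Since Ey > 0, this is a normal good.

38/45 (normal good)


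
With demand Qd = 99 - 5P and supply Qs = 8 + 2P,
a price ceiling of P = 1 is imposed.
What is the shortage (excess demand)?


At P = 1:
Qd = 99 - 5*1 = 94
Qs = 8 + 2*1 = 10
Shortage = Qd - Qs = 94 - 10 = 84

84


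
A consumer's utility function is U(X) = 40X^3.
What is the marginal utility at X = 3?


MU = dU/dX = 40*3*X^(3-1)
MU = 120*X^2
At X = 3:
MU = 120 * 3^2
MU = 120 * 9 = 1080

1080


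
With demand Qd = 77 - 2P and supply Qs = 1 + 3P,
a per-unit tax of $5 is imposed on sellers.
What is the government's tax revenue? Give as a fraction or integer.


With tax on sellers, new supply: Qs' = 1 + 3(P - 5)
= 3P - 14
New equilibrium quantity:
Q_new = 203/5
Tax revenue = tax * Q_new = 5 * 203/5 = 203

203


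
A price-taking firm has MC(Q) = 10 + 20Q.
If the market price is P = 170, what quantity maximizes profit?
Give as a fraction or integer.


In perfect competition, profit is maximized where P = MC.
170 = 10 + 20Q
160 = 20Q
Q* = 160/20 = 8

8


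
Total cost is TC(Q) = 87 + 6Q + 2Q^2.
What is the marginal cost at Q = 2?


MC = dTC/dQ = 6 + 2*2*Q
At Q = 2:
MC = 6 + 4*2
MC = 6 + 8 = 14

14


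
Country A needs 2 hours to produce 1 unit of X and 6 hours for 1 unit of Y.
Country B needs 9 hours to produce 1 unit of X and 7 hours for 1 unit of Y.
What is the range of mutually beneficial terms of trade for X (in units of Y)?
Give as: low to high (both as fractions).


Opportunity cost of X for Country A = hours_X / hours_Y = 2/6 = 1/3 units of Y
Opportunity cost of X for Country B = hours_X / hours_Y = 9/7 = 9/7 units of Y
Terms of trade must be between the two opportunity costs.
Range: 1/3 to 9/7

1/3 to 9/7


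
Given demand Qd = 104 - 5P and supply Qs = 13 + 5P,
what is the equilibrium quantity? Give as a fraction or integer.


First find equilibrium price:
104 - 5P = 13 + 5P
P* = 91/10 = 91/10
Then substitute into demand:
Q* = 104 - 5 * 91/10 = 117/2

117/2


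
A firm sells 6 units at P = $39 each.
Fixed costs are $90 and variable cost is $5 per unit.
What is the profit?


Total Revenue = P * Q = 39 * 6 = $234
Total Cost = FC + VC*Q = 90 + 5*6 = $120
Profit = TR - TC = 234 - 120 = $114

$114


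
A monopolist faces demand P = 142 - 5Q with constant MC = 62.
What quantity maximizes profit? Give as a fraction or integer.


TR = P*Q = (142 - 5Q)Q = 142Q - 5Q^2
MR = dTR/dQ = 142 - 10Q
Set MR = MC:
142 - 10Q = 62
80 = 10Q
Q* = 80/10 = 8

8


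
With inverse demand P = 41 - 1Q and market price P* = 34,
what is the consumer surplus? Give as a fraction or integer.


Maximum willingness to pay (at Q=0): P_max = 41
Quantity demanded at P* = 34:
Q* = (41 - 34)/1 = 7
CS = (1/2) * Q* * (P_max - P*)
CS = (1/2) * 7 * (41 - 34)
CS = (1/2) * 7 * 7 = 49/2

49/2


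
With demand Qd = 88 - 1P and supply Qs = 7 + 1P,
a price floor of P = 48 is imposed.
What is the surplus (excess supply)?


At P = 48:
Qd = 88 - 1*48 = 40
Qs = 7 + 1*48 = 55
Surplus = Qs - Qd = 55 - 40 = 15

15


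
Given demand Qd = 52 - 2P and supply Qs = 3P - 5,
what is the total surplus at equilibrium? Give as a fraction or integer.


Find equilibrium: 52 - 2P = 3P - 5
52 + 5 = 5P
P* = 57/5 = 57/5
Q* = 3*57/5 - 5 = 146/5
Inverse demand: P = 26 - Q/2, so P_max = 26
Inverse supply: P = 5/3 + Q/3, so P_min = 5/3
CS = (1/2) * 146/5 * (26 - 57/5) = 5329/25
PS = (1/2) * 146/5 * (57/5 - 5/3) = 10658/75
TS = CS + PS = 5329/25 + 10658/75 = 5329/15

5329/15


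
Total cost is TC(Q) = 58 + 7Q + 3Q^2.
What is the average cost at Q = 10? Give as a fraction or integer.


TC(10) = 58 + 7*10 + 3*10^2
TC(10) = 58 + 70 + 300 = 428
AC = TC/Q = 428/10 = 214/5

214/5


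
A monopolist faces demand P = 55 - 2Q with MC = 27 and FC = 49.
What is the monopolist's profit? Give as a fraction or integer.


MR = MC: 55 - 4Q = 27
Q* = 7
P* = 55 - 2*7 = 41
Profit = (P* - MC)*Q* - FC
= (41 - 27)*7 - 49
= 14*7 - 49
= 98 - 49 = 49

49


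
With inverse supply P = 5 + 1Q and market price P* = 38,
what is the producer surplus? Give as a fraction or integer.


Minimum supply price (at Q=0): P_min = 5
Quantity supplied at P* = 38:
Q* = (38 - 5)/1 = 33
PS = (1/2) * Q* * (P* - P_min)
PS = (1/2) * 33 * (38 - 5)
PS = (1/2) * 33 * 33 = 1089/2

1089/2


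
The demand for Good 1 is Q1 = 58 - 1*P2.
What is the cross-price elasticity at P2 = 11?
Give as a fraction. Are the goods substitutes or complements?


dQ1/dP2 = -1
At P2 = 11: Q1 = 58 - 1*11 = 47
Exy = (dQ1/dP2)(P2/Q1) = -1 * 11 / 47 = -11/47
Since Exy < 0, the goods are complements.

-11/47 (complements)


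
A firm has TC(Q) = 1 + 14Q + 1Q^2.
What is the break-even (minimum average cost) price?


AC(Q) = 1/Q + 14 + 1Q
To minimize: dAC/dQ = -1/Q^2 + 1 = 0
Q^2 = 1/1 = 1
Q* = 1
Min AC = 1/1 + 14 + 1*1
Min AC = 1 + 14 + 1 = 16

16


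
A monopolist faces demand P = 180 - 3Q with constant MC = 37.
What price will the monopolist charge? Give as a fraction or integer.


MR = 180 - 6Q
Set MR = MC: 180 - 6Q = 37
Q* = 143/6
Substitute into demand:
P* = 180 - 3*143/6 = 217/2

217/2


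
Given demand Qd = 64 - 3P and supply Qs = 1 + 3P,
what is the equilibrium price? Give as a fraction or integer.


At equilibrium, Qd = Qs.
64 - 3P = 1 + 3P
64 - 1 = 3P + 3P
63 = 6P
P* = 63/6 = 21/2

21/2


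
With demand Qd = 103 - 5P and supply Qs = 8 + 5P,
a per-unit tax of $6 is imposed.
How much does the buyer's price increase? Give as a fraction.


With a per-unit tax, the buyer's price increase depends on relative slopes.
Supply slope: d = 5, Demand slope: b = 5
Buyer's price increase = d * tax / (b + d)
= 5 * 6 / (5 + 5)
= 30 / 10 = 3

3


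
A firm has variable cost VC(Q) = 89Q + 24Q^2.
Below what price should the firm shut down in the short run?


AVC(Q) = VC(Q)/Q = 89 + 24Q
AVC is increasing in Q, so minimum AVC is at Q -> 0+.
Min AVC = 89
The firm should shut down if P < 89.

89


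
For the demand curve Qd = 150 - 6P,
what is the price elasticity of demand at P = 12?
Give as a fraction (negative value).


dQ/dP = -6
At P = 12: Q = 150 - 6*12 = 78
E = (dQ/dP)(P/Q) = (-6)(12/78) = -12/13

-12/13


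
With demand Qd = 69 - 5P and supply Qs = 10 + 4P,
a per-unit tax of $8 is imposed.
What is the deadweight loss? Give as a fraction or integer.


Pre-tax equilibrium quantity: Q* = 326/9
Post-tax equilibrium quantity: Q_tax = 166/9
Reduction in quantity: Q* - Q_tax = 160/9
DWL = (1/2) * tax * (Q* - Q_tax)
DWL = (1/2) * 8 * 160/9 = 640/9

640/9


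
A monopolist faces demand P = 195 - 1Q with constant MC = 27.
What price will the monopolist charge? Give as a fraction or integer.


MR = 195 - 2Q
Set MR = MC: 195 - 2Q = 27
Q* = 84
Substitute into demand:
P* = 195 - 1*84 = 111

111


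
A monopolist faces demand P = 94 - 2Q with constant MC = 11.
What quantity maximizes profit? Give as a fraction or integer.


TR = P*Q = (94 - 2Q)Q = 94Q - 2Q^2
MR = dTR/dQ = 94 - 4Q
Set MR = MC:
94 - 4Q = 11
83 = 4Q
Q* = 83/4 = 83/4

83/4


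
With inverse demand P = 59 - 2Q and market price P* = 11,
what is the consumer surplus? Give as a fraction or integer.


Maximum willingness to pay (at Q=0): P_max = 59
Quantity demanded at P* = 11:
Q* = (59 - 11)/2 = 24
CS = (1/2) * Q* * (P_max - P*)
CS = (1/2) * 24 * (59 - 11)
CS = (1/2) * 24 * 48 = 576

576


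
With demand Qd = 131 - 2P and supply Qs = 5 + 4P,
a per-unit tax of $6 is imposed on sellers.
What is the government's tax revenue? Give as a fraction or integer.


With tax on sellers, new supply: Qs' = 5 + 4(P - 6)
= 4P - 19
New equilibrium quantity:
Q_new = 81
Tax revenue = tax * Q_new = 6 * 81 = 486

486


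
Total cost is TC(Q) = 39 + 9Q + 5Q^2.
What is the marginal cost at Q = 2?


MC = dTC/dQ = 9 + 2*5*Q
At Q = 2:
MC = 9 + 10*2
MC = 9 + 20 = 29

29


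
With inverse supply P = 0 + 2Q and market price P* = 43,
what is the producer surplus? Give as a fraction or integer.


Minimum supply price (at Q=0): P_min = 0
Quantity supplied at P* = 43:
Q* = (43 - 0)/2 = 43/2
PS = (1/2) * Q* * (P* - P_min)
PS = (1/2) * 43/2 * (43 - 0)
PS = (1/2) * 43/2 * 43 = 1849/4

1849/4


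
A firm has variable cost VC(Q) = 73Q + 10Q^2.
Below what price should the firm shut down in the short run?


AVC(Q) = VC(Q)/Q = 73 + 10Q
AVC is increasing in Q, so minimum AVC is at Q -> 0+.
Min AVC = 73
The firm should shut down if P < 73.

73


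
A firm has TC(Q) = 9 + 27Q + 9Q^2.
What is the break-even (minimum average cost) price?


AC(Q) = 9/Q + 27 + 9Q
To minimize: dAC/dQ = -9/Q^2 + 9 = 0
Q^2 = 9/9 = 1
Q* = 1
Min AC = 9/1 + 27 + 9*1
Min AC = 9 + 27 + 9 = 45

45


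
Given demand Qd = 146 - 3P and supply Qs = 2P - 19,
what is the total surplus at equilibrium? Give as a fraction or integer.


Find equilibrium: 146 - 3P = 2P - 19
146 + 19 = 5P
P* = 165/5 = 33
Q* = 2*33 - 19 = 47
Inverse demand: P = 146/3 - Q/3, so P_max = 146/3
Inverse supply: P = 19/2 + Q/2, so P_min = 19/2
CS = (1/2) * 47 * (146/3 - 33) = 2209/6
PS = (1/2) * 47 * (33 - 19/2) = 2209/4
TS = CS + PS = 2209/6 + 2209/4 = 11045/12

11045/12


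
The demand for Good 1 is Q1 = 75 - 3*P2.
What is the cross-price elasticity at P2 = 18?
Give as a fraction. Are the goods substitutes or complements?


dQ1/dP2 = -3
At P2 = 18: Q1 = 75 - 3*18 = 21
Exy = (dQ1/dP2)(P2/Q1) = -3 * 18 / 21 = -18/7
Since Exy < 0, the goods are complements.

-18/7 (complements)


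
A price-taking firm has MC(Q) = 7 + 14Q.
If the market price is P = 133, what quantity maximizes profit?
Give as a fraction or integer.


In perfect competition, profit is maximized where P = MC.
133 = 7 + 14Q
126 = 14Q
Q* = 126/14 = 9

9


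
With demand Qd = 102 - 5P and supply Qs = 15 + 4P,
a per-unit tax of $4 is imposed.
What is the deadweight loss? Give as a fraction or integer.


Pre-tax equilibrium quantity: Q* = 161/3
Post-tax equilibrium quantity: Q_tax = 403/9
Reduction in quantity: Q* - Q_tax = 80/9
DWL = (1/2) * tax * (Q* - Q_tax)
DWL = (1/2) * 4 * 80/9 = 160/9

160/9


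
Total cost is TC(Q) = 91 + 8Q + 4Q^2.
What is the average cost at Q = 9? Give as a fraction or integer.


TC(9) = 91 + 8*9 + 4*9^2
TC(9) = 91 + 72 + 324 = 487
AC = TC/Q = 487/9 = 487/9

487/9


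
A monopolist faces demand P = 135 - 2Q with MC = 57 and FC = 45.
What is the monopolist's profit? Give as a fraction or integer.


MR = MC: 135 - 4Q = 57
Q* = 39/2
P* = 135 - 2*39/2 = 96
Profit = (P* - MC)*Q* - FC
= (96 - 57)*39/2 - 45
= 39*39/2 - 45
= 1521/2 - 45 = 1431/2

1431/2
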